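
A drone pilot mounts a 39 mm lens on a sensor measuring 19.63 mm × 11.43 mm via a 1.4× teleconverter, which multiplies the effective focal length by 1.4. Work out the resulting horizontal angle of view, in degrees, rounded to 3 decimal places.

Effective focal length f = 39 × 1.4 = 54.6 mm.
α = 2·arctan(19.63 / (2 × 54.6)) = 2·arctan(0.17976) ≈ 20.3815°.

20.382°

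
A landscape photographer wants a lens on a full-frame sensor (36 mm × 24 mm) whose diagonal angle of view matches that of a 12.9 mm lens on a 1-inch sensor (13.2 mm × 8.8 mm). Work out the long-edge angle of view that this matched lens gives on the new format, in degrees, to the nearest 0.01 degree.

Sensor diagonal = √(13.2² + 8.8²) = √251.6800 ≈ 15.8644 mm.
Sensor diagonal = √(36² + 24²) = √1872.0000 ≈ 43.2666 mm.
Equal diagonal AOV ⇒ f₂ = f₁ · 43.2666/15.8644 = 12.9 × 2.72727 ≈ 35.1818 mm.
Long-edge AOV on the new format = 2·arctan(36 / (2 × 35.1818)) = 2·arctan(0.51163) ≈ 54.1911°.

54.19°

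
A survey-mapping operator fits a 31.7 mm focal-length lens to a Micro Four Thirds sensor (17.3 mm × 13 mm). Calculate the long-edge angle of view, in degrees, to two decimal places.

30.53°

Angle of view α = 2·arctan(w/2f) with w = 17.3 mm and f = 31.7 mm.
w/2f = 0.27287; arctan(0.27287) ≈ 15.2628°, so α ≈ 30.5255°.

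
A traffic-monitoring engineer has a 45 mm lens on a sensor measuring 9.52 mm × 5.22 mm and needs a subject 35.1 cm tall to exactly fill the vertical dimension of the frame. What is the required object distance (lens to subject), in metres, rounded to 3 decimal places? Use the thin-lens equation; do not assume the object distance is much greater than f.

3.071 m

W: 35.1 cm = 351 mm.
Magnification m = h/W = dᵢ/dₒ; combined with 1/f = 1/dₒ + 1/dᵢ this gives dₒ = f·(1 + W/h).
dₒ = 45 mm × (1 + 351/5.22) = 45 × 68.2414 ≈ 3070.862 mm = 3.07086 m.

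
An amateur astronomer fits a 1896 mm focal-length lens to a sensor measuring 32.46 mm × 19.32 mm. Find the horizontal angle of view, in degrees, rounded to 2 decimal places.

Angle of view α = 2·arctan(w/2f) with w = 32.46 mm and f = 1896 mm.
w/2f = 0.00856; arctan(0.00856) ≈ 0.4904°, so α ≈ 0.9809°.

0.98°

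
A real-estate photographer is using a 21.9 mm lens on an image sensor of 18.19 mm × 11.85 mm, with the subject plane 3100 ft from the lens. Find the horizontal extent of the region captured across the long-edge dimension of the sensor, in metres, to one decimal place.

784.8 m

dₒ: 3100 ft × 304.8 mm/ft = 944879.97 mm.
Similar triangles through the lens centre give W/dₒ = w/dᵢ; with 1/f = 1/dₒ + 1/dᵢ this gives W = w·(dₒ − f)/f.
W = 18.19 mm × (944880 − 21.9) / 21.9 = 18.19 × 43144.2041 ≈ 784793.073 mm = 784.793 m.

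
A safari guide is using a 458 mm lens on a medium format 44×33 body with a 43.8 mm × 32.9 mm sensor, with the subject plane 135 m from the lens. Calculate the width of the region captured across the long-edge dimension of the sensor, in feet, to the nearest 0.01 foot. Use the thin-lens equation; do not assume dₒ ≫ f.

42.21 ft

dₒ: 135 m = 135000 mm.
Similar triangles through the lens centre give W/dₒ = w/dᵢ; with 1/f = 1/dₒ + 1/dᵢ this gives W = w·(dₒ − f)/f.
W = 43.8 mm × (135000 − 458) / 458 = 43.8 × 293.7598 ≈ 12866.680 mm = 12866.680/304.8 ft = 42.2135 ft.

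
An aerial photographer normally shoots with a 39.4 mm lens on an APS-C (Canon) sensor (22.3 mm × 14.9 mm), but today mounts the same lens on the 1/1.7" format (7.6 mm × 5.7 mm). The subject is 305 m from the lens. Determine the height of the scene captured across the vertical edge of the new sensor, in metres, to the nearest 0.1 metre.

44.1 m

The focal length stays 39.4 mm; the relevant sensor dimension is now h = 5.7 mm. Object distance dₒ = 305 m = 305000 mm.
Thin-lens field height W = h·(dₒ − f)/f = 5.7 × (305000 − 39.4)/39.4 ≈ 44118.665 mm = 44.1187 m.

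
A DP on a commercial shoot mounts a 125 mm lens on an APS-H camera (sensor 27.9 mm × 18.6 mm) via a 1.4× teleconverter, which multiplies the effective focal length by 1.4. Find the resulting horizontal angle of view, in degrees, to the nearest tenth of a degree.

Effective focal length f = 125 × 1.4 = 175 mm.
α = 2·arctan(27.9 / (2 × 175)) = 2·arctan(0.07971) ≈ 9.1153°.

9.1°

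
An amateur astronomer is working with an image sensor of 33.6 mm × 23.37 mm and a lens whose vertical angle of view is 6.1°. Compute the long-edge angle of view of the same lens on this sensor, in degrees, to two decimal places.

8.76°

From the vertical AOV: f = 23.37 / (2·tan(3.05°)) = 23.37 / 0.10657 ≈ 219.3012 mm.
Long-edge AOV = 2·arctan(33.6 / (2 × 219.3012)) = 2·arctan(0.07661) ≈ 8.7614°.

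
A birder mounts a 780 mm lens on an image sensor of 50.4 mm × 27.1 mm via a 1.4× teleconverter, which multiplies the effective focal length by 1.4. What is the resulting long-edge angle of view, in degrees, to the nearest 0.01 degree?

Effective focal length f = 780 × 1.4 = 1092 mm.
α = 2·arctan(50.4 / (2 × 1092)) = 2·arctan(0.02308) ≈ 2.6440°.

2.64°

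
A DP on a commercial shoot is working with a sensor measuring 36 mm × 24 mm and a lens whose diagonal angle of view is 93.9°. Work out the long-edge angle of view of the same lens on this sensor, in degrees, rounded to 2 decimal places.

Sensor diagonal = √(36² + 24²) = √1872.0000 ≈ 43.2666 mm.
From the diagonal AOV: f = 43.2666 / (2·tan(46.95°)) = 43.2666 / 2.14099 ≈ 20.2087 mm.
Long-edge AOV = 2·arctan(36 / (2 × 20.2087)) = 2·arctan(0.89071) ≈ 83.3832°.

83.38°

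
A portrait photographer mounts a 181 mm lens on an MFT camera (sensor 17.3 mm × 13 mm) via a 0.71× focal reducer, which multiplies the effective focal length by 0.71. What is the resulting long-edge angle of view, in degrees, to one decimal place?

Effective focal length f = 181 × 0.71 = 128.51 mm.
α = 2·arctan(17.3 / (2 × 128.51)) = 2·arctan(0.06731) ≈ 7.7015°.

7.7°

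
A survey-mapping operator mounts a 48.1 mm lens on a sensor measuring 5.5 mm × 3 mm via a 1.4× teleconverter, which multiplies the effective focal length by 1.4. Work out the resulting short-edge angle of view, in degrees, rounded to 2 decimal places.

Effective focal length f = 48.1 × 1.4 = 67.34 mm.
α = 2·arctan(3 / (2 × 67.34)) = 2·arctan(0.02228) ≈ 2.5521°.

2.55°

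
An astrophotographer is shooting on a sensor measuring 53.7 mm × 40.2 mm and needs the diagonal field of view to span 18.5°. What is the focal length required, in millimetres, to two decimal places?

205.94 mm

Sensor diagonal = √(53.7² + 40.2²) = √4499.7300 ≈ 67.0800 mm.
From α = 2·arctan(d/2f) we get f = d / (2·tan(α/2)).
With d = 67.0800 mm and α/2 = 9.25°, tan(α/2) ≈ 0.16286, so f ≈ 67.0800 / 0.32572 ≈ 205.9434 mm.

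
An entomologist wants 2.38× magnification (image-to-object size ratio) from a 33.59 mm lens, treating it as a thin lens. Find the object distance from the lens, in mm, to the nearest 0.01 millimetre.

47.70 mm

With m = dᵢ/dₒ and 1/f = 1/dₒ + 1/dᵢ, substituting dᵢ = m·dₒ gives 1/f = (1 + 1/m)/dₒ, hence dₒ = f·(1 + 1/m).
dₒ = 33.59 × (1 + 1/2.38) = 33.59 × 1.42017 ≈ 47.703 mm.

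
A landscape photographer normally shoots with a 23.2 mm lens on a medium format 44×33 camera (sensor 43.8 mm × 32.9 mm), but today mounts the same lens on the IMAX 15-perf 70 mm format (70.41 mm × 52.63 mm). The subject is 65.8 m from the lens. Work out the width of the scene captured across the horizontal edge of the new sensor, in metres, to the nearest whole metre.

The focal length stays 23.2 mm; the relevant sensor dimension is now w = 70.41 mm. Object distance dₒ = 65.8 m = 65800 mm.
Thin-lens field width W = w·(dₒ − f)/f = 70.41 × (65800 − 23.2)/23.2 ≈ 199626.918 mm = 199.627 m.

200 m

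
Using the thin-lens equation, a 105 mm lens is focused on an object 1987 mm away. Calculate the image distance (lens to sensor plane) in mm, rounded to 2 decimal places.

1/dᵢ = 1/f − 1/dₒ = 1/105 − 1/1987 = 0.0090205 mm⁻¹.
dᵢ = 1/0.0090205 ≈ 110.8581 mm.

110.86 mm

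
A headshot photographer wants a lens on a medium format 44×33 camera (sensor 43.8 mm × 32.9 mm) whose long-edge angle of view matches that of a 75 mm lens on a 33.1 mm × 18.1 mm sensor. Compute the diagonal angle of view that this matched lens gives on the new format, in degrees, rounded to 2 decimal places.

Equal long-edge AOV ⇒ f₂ = f₁ · 43.8/33.1 = 75 × 1.32326 ≈ 99.2447 mm.
Sensor diagonal = √(43.8² + 32.9²) = √3000.8500 ≈ 54.7800 mm.
Diagonal AOV on the new format = 2·arctan(54.7800 / (2 × 99.2447)) = 2·arctan(0.27598) ≈ 30.8574°.

30.86°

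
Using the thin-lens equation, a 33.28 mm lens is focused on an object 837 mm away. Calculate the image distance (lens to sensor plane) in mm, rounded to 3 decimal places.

1/dᵢ = 1/f − 1/dₒ = 1/33.28 − 1/837 = 0.0288533 mm⁻¹.
dᵢ = 1/0.0288533 ≈ 34.6580 mm.

34.658 mm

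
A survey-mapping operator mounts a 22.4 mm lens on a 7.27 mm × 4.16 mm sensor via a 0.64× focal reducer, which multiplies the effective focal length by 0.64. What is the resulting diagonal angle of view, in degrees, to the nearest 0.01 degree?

Effective focal length f = 22.4 × 0.64 = 14.336 mm.
Sensor diagonal = √(7.27² + 4.16²) = √70.1585 ≈ 8.3761 mm.
α = 2·arctan(8.376 / (2 × 14.336)) = 2·arctan(0.29213) ≈ 32.5698°.

32.57°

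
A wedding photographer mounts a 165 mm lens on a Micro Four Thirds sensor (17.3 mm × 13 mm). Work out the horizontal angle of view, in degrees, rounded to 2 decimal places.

Angle of view α = 2·arctan(w/2f) with w = 17.3 mm and f = 165 mm.
w/2f = 0.05242; arctan(0.05242) ≈ 3.0009°, so α ≈ 6.0019°.

6.00°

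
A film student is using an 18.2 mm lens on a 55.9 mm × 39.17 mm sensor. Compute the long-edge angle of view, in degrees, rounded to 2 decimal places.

113.86°

Angle of view α = 2·arctan(w/2f) with w = 55.9 mm and f = 18.2 mm.
w/2f = 1.53571; arctan(1.53571) ≈ 56.9293°, so α ≈ 113.8586°.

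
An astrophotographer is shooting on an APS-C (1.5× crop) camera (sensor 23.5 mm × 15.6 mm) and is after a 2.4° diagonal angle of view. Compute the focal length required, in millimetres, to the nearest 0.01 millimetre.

Sensor diagonal = √(23.5² + 15.6²) = √795.6100 ≈ 28.2066 mm.
From α = 2·arctan(d/2f) we get f = d / (2·tan(α/2)).
With d = 28.2066 mm and α/2 = 1.2°, tan(α/2) ≈ 0.02095, so f ≈ 28.2066 / 0.04189 ≈ 673.2835 mm.

673.28 mm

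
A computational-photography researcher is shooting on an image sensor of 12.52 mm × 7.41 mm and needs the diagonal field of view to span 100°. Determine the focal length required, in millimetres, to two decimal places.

Sensor diagonal = √(12.52² + 7.41²) = √211.6585 ≈ 14.5485 mm.
From α = 2·arctan(d/2f) we get f = d / (2·tan(α/2)).
With d = 14.5485 mm and α/2 = 50°, tan(α/2) ≈ 1.19175, so f ≈ 14.5485 / 2.38351 ≈ 6.1038 mm.

6.10 mm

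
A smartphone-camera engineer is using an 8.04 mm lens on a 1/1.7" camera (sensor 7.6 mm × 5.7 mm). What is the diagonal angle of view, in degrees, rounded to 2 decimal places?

Sensor diagonal = √(7.6² + 5.7²) = √90.2500 ≈ 9.5000 mm.
Angle of view α = 2·arctan(d/2f) with d = 9.5000 mm and f = 8.04 mm.
d/2f = 0.59080; arctan(0.59080) ≈ 30.5744°, so α ≈ 61.1488°.

61.15°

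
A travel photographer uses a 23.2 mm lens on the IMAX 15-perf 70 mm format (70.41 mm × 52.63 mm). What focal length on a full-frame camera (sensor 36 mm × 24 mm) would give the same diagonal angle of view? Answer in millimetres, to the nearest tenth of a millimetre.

Sensor diagonal = √(70.41² + 52.63²) = √7727.4850 ≈ 87.9061 mm.
Sensor diagonal = √(36² + 24²) = √1872.0000 ≈ 43.2666 mm.
Equal angle of view means equal diagonal/f ratio, so f₂ = f₁ · (diagonal₂/diagonal₁) = 23.2 × 43.2666/87.9061.
f₂ = 23.2 × 0.49219 ≈ 11.419 mm.

11.4 mm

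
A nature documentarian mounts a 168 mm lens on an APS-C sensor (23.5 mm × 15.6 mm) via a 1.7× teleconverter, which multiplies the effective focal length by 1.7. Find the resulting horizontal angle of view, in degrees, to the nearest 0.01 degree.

4.71°

Effective focal length f = 168 × 1.7 = 285.6 mm.
α = 2·arctan(23.5 / (2 × 285.6)) = 2·arctan(0.04114) ≈ 4.7118°.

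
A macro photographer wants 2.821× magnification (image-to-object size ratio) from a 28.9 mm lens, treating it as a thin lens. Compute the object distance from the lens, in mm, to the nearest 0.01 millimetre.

39.14 mm

With m = dᵢ/dₒ and 1/f = 1/dₒ + 1/dᵢ, substituting dᵢ = m·dₒ gives 1/f = (1 + 1/m)/dₒ, hence dₒ = f·(1 + 1/m).
dₒ = 28.9 × (1 + 1/2.821) = 28.9 × 1.35448 ≈ 39.145 mm.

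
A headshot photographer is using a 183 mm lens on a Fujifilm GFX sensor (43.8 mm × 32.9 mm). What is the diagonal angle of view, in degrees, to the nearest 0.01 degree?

Sensor diagonal = √(43.8² + 32.9²) = √3000.8500 ≈ 54.7800 mm.
Angle of view α = 2·arctan(d/2f) with d = 54.7800 mm and f = 183 mm.
d/2f = 0.14967; arctan(0.14967) ≈ 8.5124°, so α ≈ 17.0248°.

17.02°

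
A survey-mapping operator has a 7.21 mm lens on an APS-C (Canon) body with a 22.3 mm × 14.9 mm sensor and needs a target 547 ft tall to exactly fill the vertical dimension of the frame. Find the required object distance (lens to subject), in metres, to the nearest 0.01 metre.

80.68 m

W: 547 ft × 304.8 mm/ft = 166725.59 mm.
Magnification m = h/W = dᵢ/dₒ; combined with 1/f = 1/dₒ + 1/dᵢ this gives dₒ = f·(1 + W/h).
dₒ = 7.21 mm × (1 + 166726/14.9) = 7.21 × 11190.6372 ≈ 80684.494 mm = 80.6845 m.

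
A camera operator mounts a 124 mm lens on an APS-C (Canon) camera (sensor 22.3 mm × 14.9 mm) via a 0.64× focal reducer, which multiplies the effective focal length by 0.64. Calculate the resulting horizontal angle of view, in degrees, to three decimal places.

Effective focal length f = 124 × 0.64 = 79.36 mm.
α = 2·arctan(22.3 / (2 × 79.36)) = 2·arctan(0.14050) ≈ 15.9953°.

15.995°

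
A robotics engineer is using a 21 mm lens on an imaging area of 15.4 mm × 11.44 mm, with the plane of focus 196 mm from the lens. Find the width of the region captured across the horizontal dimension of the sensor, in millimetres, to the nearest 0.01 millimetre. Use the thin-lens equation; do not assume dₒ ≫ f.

Similar triangles through the lens centre give W/dₒ = w/dᵢ; with 1/f = 1/dₒ + 1/dᵢ this gives W = w·(dₒ − f)/f.
W = 15.4 mm × (196 − 21) / 21 = 15.4 × 8.3333 ≈ 128.333 mm.

128.33 mm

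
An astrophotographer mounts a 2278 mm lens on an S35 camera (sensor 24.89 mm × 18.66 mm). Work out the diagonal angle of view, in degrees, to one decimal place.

Sensor diagonal = √(24.89² + 18.66²) = √967.7077 ≈ 31.1080 mm.
Angle of view α = 2·arctan(d/2f) with d = 31.1080 mm and f = 2278 mm.
d/2f = 0.00683; arctan(0.00683) ≈ 0.3912°, so α ≈ 0.7824°.

0.8°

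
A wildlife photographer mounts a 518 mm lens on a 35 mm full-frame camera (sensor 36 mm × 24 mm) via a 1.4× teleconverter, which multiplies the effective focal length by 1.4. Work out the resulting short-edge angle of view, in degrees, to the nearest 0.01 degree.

Effective focal length f = 518 × 1.4 = 725.2 mm.
α = 2·arctan(24 / (2 × 725.2)) = 2·arctan(0.01655) ≈ 1.8960°.

1.90°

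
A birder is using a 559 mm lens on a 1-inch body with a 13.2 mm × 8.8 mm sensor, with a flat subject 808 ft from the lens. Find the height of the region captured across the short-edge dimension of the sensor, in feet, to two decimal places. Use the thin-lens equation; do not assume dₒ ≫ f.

dₒ: 808 ft × 304.8 mm/ft = 246278.39 mm.
Similar triangles through the lens centre give W/dₒ = h/dᵢ; with 1/f = 1/dₒ + 1/dᵢ this gives W = h·(dₒ − f)/f.
W = 8.8 mm × (246278 − 559) / 559 = 8.8 × 439.5696 ≈ 3868.212 mm = 3868.212/304.8 ft = 12.691 ft.

12.69 ft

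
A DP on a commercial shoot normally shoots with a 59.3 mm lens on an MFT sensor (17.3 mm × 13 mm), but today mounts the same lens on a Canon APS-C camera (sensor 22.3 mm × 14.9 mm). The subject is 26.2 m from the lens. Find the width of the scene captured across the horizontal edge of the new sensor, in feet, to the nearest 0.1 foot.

32.3 ft

The focal length stays 59.3 mm; the relevant sensor dimension is now w = 22.3 mm. Object distance dₒ = 26.2 m = 26200 mm.
Thin-lens field width W = w·(dₒ − f)/f = 22.3 × (26200 − 59.3)/59.3 ≈ 9830.314 mm = 9830.314/304.8 ft = 32.2517 ft.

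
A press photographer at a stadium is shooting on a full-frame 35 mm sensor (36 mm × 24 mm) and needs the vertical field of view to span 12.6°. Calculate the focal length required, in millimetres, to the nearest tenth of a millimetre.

From α = 2·arctan(h/2f) we get f = h / (2·tan(α/2)).
With h = 24 mm and α/2 = 6.3°, tan(α/2) ≈ 0.11040, so f ≈ 24 / 0.22080 ≈ 108.6946 mm.

108.7 mm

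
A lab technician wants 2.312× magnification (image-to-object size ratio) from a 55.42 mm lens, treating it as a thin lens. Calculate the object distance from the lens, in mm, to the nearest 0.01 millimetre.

79.39 mm

With m = dᵢ/dₒ and 1/f = 1/dₒ + 1/dᵢ, substituting dᵢ = m·dₒ gives 1/f = (1 + 1/m)/dₒ, hence dₒ = f·(1 + 1/m).
dₒ = 55.42 × (1 + 1/2.312) = 55.42 × 1.43253 ≈ 79.391 mm.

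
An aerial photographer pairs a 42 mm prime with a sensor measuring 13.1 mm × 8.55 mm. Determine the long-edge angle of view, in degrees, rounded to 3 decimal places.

Angle of view α = 2·arctan(w/2f) with w = 13.1 mm and f = 42 mm.
w/2f = 0.15595; arctan(0.15595) ≈ 8.8640°, so α ≈ 17.7280°.

17.728°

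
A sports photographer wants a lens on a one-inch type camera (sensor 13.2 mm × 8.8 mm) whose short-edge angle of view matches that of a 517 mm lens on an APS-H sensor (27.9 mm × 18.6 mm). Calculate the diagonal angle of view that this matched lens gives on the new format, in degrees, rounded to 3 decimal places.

Equal short-edge AOV ⇒ f₂ = f₁ · 8.8/18.6 = 517 × 0.47312 ≈ 244.6022 mm.
Sensor diagonal = √(13.2² + 8.8²) = √251.6800 ≈ 15.8644 mm.
Diagonal AOV on the new format = 2·arctan(15.8644 / (2 × 244.6022)) = 2·arctan(0.03243) ≈ 3.7148°.

3.715°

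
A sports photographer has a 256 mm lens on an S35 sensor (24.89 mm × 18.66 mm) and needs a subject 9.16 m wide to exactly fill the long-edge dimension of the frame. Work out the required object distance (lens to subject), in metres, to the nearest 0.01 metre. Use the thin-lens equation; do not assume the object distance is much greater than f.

94.47 m

W: 9.16 m = 9160 mm.
Magnification m = w/W = dᵢ/dₒ; combined with 1/f = 1/dₒ + 1/dᵢ this gives dₒ = f·(1 + W/w).
dₒ = 256 mm × (1 + 9160/24.89) = 256 × 369.0193 ≈ 94468.937 mm = 94.4689 m.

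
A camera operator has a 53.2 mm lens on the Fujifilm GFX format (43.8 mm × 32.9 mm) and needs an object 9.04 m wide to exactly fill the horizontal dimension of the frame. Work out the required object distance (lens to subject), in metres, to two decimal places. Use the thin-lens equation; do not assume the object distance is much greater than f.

W: 9.04 m = 9040 mm.
Magnification m = w/W = dᵢ/dₒ; combined with 1/f = 1/dₒ + 1/dᵢ this gives dₒ = f·(1 + W/w).
dₒ = 53.2 mm × (1 + 9040/43.8) = 53.2 × 207.3927 ≈ 11033.291 mm = 11.0333 m.

11.03 m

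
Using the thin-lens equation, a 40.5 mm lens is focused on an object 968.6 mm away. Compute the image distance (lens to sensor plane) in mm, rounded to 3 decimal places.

42.267 mm

1/dᵢ = 1/f − 1/dₒ = 1/40.5 − 1/968.6 = 0.0236589 mm⁻¹.
dᵢ = 1/0.0236589 ≈ 42.2673 mm.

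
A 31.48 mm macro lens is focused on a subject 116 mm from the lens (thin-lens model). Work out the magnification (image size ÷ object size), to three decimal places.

0.372×

Thin lens: 1/f = 1/dₒ + 1/dᵢ → 1/dᵢ = 1/31.48 − 1/116 = 0.0231455 mm⁻¹, so dᵢ ≈ 43.2049 mm.
Magnification m = dᵢ/dₒ = 43.2049/116 ≈ 0.37246.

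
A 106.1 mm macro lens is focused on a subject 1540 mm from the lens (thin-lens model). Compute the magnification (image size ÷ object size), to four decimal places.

0.0740×

Thin lens: 1/f = 1/dₒ + 1/dᵢ → 1/dᵢ = 1/106.1 − 1/1540 = 0.0087757 mm⁻¹, so dᵢ ≈ 113.9508 mm.
Magnification m = dᵢ/dₒ = 113.9508/1540 ≈ 0.07399.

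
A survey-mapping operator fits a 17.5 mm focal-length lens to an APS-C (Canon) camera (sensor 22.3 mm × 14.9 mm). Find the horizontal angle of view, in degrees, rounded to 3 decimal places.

65.006°

Angle of view α = 2·arctan(w/2f) with w = 22.3 mm and f = 17.5 mm.
w/2f = 0.63714; arctan(0.63714) ≈ 32.5030°, so α ≈ 65.0059°.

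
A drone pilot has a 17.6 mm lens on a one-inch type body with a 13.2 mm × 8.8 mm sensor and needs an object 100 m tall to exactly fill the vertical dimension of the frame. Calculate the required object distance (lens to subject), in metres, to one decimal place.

W: 100 m = 100000 mm.
Magnification m = h/W = dᵢ/dₒ; combined with 1/f = 1/dₒ + 1/dᵢ this gives dₒ = f·(1 + W/h).
dₒ = 17.6 mm × (1 + 100000/8.8) = 17.6 × 11364.6364 ≈ 200017.600 mm = 200.018 m.

200.0 m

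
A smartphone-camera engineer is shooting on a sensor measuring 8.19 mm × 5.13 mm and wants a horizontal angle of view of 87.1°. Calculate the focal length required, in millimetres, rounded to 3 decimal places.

4.308 mm

From α = 2·arctan(w/2f) we get f = w / (2·tan(α/2)).
With w = 8.19 mm and α/2 = 43.55°, tan(α/2) ≈ 0.95062, so f ≈ 8.19 / 1.90125 ≈ 4.3077 mm.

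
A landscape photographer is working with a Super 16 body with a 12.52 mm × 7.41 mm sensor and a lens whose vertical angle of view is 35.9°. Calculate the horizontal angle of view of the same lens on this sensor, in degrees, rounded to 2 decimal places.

From the vertical AOV: f = 7.41 / (2·tan(17.95°)) = 7.41 / 0.64791 ≈ 11.4368 mm.
Horizontal AOV = 2·arctan(12.52 / (2 × 11.4368)) = 2·arctan(0.54736) ≈ 57.3888°.

57.39°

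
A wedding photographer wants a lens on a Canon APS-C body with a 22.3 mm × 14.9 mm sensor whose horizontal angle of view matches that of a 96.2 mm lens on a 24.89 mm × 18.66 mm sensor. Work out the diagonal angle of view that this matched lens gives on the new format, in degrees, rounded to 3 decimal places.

Equal horizontal AOV ⇒ f₂ = f₁ · 22.3/24.89 = 96.2 × 0.89594 ≈ 86.1896 mm.
Sensor diagonal = √(22.3² + 14.9²) = √719.3000 ≈ 26.8198 mm.
Diagonal AOV on the new format = 2·arctan(26.8198 / (2 × 86.1896)) = 2·arctan(0.15559) ≈ 17.6870°.

17.687°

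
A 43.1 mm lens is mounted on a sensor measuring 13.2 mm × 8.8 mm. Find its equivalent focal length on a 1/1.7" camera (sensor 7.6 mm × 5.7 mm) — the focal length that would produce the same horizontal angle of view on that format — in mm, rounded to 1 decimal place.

24.8 mm

Equal angle of view means equal width/f ratio, so f₂ = f₁ · (width₂/width₁) = 43.1 × 7.6/13.2.
f₂ = 43.1 × 0.57576 ≈ 24.815 mm.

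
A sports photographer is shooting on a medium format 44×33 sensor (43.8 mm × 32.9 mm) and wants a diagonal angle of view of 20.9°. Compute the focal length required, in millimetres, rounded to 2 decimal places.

Sensor diagonal = √(43.8² + 32.9²) = √3000.8500 ≈ 54.7800 mm.
From α = 2·arctan(d/2f) we get f = d / (2·tan(α/2)).
With d = 54.7800 mm and α/2 = 10.45°, tan(α/2) ≈ 0.18444, so f ≈ 54.7800 / 0.36887 ≈ 148.5064 mm.

148.51 mm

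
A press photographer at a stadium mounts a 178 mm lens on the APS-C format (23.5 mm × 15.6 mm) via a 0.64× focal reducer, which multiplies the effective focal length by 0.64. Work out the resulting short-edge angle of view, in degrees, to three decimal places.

7.834°

Effective focal length f = 178 × 0.64 = 113.92 mm.
α = 2·arctan(15.6 / (2 × 113.92)) = 2·arctan(0.06847) ≈ 7.8338°.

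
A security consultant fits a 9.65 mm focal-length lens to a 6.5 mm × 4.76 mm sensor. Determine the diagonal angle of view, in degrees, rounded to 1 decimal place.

45.3°

Sensor diagonal = √(6.5² + 4.76²) = √64.9076 ≈ 8.0565 mm.
Angle of view α = 2·arctan(d/2f) with d = 8.0565 mm and f = 9.65 mm.
d/2f = 0.41744; arctan(0.41744) ≈ 22.6574°, so α ≈ 45.3149°.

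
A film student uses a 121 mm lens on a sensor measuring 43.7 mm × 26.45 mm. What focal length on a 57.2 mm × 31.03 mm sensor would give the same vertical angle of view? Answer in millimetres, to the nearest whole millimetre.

Equal angle of view means equal height/f ratio, so f₂ = f₁ · (height₂/height₁) = 121 × 31.03/26.45.
f₂ = 121 × 1.17316 ≈ 141.952 mm.

142 mm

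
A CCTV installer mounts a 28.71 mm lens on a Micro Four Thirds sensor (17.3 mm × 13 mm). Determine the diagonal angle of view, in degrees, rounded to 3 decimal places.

41.300°

Sensor diagonal = √(17.3² + 13²) = √468.2900 ≈ 21.6400 mm.
Angle of view α = 2·arctan(d/2f) with d = 21.6400 mm and f = 28.71 mm.
d/2f = 0.37687; arctan(0.37687) ≈ 20.6500°, so α ≈ 41.3001°.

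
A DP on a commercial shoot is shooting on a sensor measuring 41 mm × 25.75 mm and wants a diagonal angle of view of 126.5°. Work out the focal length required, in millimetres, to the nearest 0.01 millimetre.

12.20 mm

Sensor diagonal = √(41² + 25.75²) = √2344.0625 ≈ 48.4155 mm.
From α = 2·arctan(d/2f) we get f = d / (2·tan(α/2)).
With d = 48.4155 mm and α/2 = 63.25°, tan(α/2) ≈ 1.98396, so f ≈ 48.4155 / 3.96793 ≈ 12.2017 mm.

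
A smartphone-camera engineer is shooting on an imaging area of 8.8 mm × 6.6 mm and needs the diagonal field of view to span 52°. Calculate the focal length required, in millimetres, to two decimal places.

Sensor diagonal = √(8.8² + 6.6²) = √121.0000 ≈ 11.0000 mm.
From α = 2·arctan(d/2f) we get f = d / (2·tan(α/2)).
With d = 11.0000 mm and α/2 = 26°, tan(α/2) ≈ 0.48773, so f ≈ 11.0000 / 0.97547 ≈ 11.2767 mm.

11.28 mm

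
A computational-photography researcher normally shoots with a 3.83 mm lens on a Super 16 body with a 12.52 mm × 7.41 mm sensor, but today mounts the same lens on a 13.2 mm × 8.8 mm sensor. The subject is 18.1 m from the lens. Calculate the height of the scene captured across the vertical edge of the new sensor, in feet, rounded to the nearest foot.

136 ft

The focal length stays 3.83 mm; the relevant sensor dimension is now h = 8.8 mm. Object distance dₒ = 18.1 m = 18100 mm.
Thin-lens field height W = h·(dₒ − f)/f = 8.8 × (18100 − 3.83)/3.83 ≈ 41578.667 mm = 41578.667/304.8 ft = 136.413 ft.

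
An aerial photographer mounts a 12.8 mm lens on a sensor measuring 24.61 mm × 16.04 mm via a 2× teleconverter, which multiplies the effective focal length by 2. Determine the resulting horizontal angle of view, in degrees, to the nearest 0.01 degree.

51.34°

Effective focal length f = 12.8 × 2 = 25.6 mm.
α = 2·arctan(24.61 / (2 × 25.6)) = 2·arctan(0.48066) ≈ 51.3438°.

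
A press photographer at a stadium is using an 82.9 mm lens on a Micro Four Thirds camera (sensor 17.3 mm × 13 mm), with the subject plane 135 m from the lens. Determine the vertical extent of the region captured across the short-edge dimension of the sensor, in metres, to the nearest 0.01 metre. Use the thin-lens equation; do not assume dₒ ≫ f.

dₒ: 135 m = 135000 mm.
Similar triangles through the lens centre give W/dₒ = h/dᵢ; with 1/f = 1/dₒ + 1/dᵢ this gives W = h·(dₒ − f)/f.
W = 13 mm × (135000 − 82.9) / 82.9 = 13 × 1627.4680 ≈ 21157.084 mm = 21.1571 m.

21.16 m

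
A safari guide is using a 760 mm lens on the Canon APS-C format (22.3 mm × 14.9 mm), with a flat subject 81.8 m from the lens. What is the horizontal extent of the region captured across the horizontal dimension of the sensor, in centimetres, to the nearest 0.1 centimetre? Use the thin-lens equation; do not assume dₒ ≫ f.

237.8 cm

dₒ: 81.8 m = 81800 mm.
Similar triangles through the lens centre give W/dₒ = w/dᵢ; with 1/f = 1/dₒ + 1/dᵢ this gives W = w·(dₒ − f)/f.
W = 22.3 mm × (81800 − 760) / 760 = 22.3 × 106.6316 ≈ 2377.884 mm = 237.788 cm.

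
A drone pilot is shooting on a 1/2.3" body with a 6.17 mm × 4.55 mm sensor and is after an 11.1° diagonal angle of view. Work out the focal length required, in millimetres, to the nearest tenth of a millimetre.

39.4 mm

Sensor diagonal = √(6.17² + 4.55²) = √58.7714 ≈ 7.6663 mm.
From α = 2·arctan(d/2f) we get f = d / (2·tan(α/2)).
With d = 7.6663 mm and α/2 = 5.55°, tan(α/2) ≈ 0.09717, so f ≈ 7.6663 / 0.19434 ≈ 39.4477 mm.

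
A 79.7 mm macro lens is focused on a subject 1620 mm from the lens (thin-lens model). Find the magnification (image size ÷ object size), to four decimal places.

Thin lens: 1/f = 1/dₒ + 1/dᵢ → 1/dᵢ = 1/79.7 − 1/1620 = 0.0119298 mm⁻¹, so dᵢ ≈ 83.8239 mm.
Magnification m = dᵢ/dₒ = 83.8239/1620 ≈ 0.05174.

0.0517×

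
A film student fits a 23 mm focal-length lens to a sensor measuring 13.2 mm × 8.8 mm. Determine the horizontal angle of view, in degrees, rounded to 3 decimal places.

Angle of view α = 2·arctan(w/2f) with w = 13.2 mm and f = 23 mm.
w/2f = 0.28696; arctan(0.28696) ≈ 16.0112°, so α ≈ 32.0224°.

32.022°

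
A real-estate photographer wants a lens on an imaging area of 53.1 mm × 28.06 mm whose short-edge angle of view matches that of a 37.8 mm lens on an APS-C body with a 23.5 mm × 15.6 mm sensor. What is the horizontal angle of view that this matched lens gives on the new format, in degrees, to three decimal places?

42.660°

Equal short-edge AOV ⇒ f₂ = f₁ · 28.06/15.6 = 37.8 × 1.79872 ≈ 67.9915 mm.
Horizontal AOV on the new format = 2·arctan(53.1 / (2 × 67.9915)) = 2·arctan(0.39049) ≈ 42.6603°.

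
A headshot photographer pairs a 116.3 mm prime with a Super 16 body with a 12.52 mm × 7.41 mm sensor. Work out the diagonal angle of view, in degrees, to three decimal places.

Sensor diagonal = √(12.52² + 7.41²) = √211.6585 ≈ 14.5485 mm.
Angle of view α = 2·arctan(d/2f) with d = 14.5485 mm and f = 116.3 mm.
d/2f = 0.06255; arctan(0.06255) ≈ 3.5790°, so α ≈ 7.1581°.

7.158°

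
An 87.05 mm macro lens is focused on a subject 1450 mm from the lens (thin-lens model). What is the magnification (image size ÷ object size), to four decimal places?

0.0639×

Thin lens: 1/f = 1/dₒ + 1/dᵢ → 1/dᵢ = 1/87.05 − 1/1450 = 0.0107980 mm⁻¹, so dᵢ ≈ 92.6098 mm.
Magnification m = dᵢ/dₒ = 92.6098/1450 ≈ 0.06387.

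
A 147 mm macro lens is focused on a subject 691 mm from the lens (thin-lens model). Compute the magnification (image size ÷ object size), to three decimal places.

Thin lens: 1/f = 1/dₒ + 1/dᵢ → 1/dᵢ = 1/147 − 1/691 = 0.0053555 mm⁻¹, so dᵢ ≈ 186.7224 mm.
Magnification m = dᵢ/dₒ = 186.7224/691 ≈ 0.27022.

0.270×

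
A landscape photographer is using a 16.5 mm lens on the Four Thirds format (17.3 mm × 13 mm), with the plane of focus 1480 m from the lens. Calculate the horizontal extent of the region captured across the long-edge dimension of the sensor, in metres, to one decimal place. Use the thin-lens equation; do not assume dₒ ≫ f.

1551.7 m

dₒ: 1480 m = 1.48e+06 mm.
Similar triangles through the lens centre give W/dₒ = w/dᵢ; with 1/f = 1/dₒ + 1/dᵢ this gives W = w·(dₒ − f)/f.
W = 17.3 mm × (1.48e+06 − 16.5) / 16.5 = 17.3 × 89695.9697 ≈ 1551740.276 mm = 1551.74 m.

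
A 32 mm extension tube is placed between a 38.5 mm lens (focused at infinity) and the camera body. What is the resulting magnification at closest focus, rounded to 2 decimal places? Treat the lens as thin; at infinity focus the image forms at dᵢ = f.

The tube moves the image plane from f to f + e, so dᵢ = 38.5 + 32 = 70.5 mm. Focus is achieved when 1/f = 1/dₒ + 1/dᵢ, giving dₒ = 1/(1/f − 1/(f+e)).
Magnification m = dᵢ/dₒ = (f+e)·(1/f − 1/(f+e)) = e/f = 32/38.5 ≈ 0.8312.

0.83×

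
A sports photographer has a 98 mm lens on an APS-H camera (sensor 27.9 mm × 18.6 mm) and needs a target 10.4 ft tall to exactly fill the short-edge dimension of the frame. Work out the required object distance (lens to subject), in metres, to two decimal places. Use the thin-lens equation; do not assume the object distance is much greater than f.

W: 10.4 ft × 304.8 mm/ft = 3169.92 mm.
Magnification m = h/W = dᵢ/dₒ; combined with 1/f = 1/dₒ + 1/dᵢ this gives dₒ = f·(1 + W/h).
dₒ = 98 mm × (1 + 3169.92/18.6) = 98 × 171.4258 ≈ 16799.728 mm = 16.7997 m.

16.80 m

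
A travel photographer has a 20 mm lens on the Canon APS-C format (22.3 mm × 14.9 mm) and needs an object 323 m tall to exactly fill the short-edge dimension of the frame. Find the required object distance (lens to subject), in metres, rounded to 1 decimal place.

433.6 m

W: 323 m = 323000 mm.
Magnification m = h/W = dᵢ/dₒ; combined with 1/f = 1/dₒ + 1/dᵢ this gives dₒ = f·(1 + W/h).
dₒ = 20 mm × (1 + 323000/14.9) = 20 × 21678.8523 ≈ 433577.047 mm = 433.577 m.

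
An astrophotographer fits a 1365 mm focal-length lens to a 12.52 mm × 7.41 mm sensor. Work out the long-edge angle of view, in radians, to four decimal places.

Angle of view α = 2·arctan(w/2f) with w = 12.52 mm and f = 1365 mm.
w/2f = 0.00459; arctan(0.00459) ≈ 0.0046 rad, so α ≈ 0.0092 rad.

0.0092 rad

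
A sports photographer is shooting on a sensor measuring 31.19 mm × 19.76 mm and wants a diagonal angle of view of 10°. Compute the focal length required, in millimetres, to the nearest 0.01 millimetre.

Sensor diagonal = √(31.19² + 19.76²) = √1363.2737 ≈ 36.9225 mm.
From α = 2·arctan(d/2f) we get f = d / (2·tan(α/2)).
With d = 36.9225 mm and α/2 = 5°, tan(α/2) ≈ 0.08749, so f ≈ 36.9225 / 0.17498 ≈ 211.0133 mm.

211.01 mm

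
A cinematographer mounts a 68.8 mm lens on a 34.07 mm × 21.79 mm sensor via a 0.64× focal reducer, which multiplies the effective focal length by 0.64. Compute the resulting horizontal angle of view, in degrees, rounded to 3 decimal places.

Effective focal length f = 68.8 × 0.64 = 44.032 mm.
α = 2·arctan(34.07 / (2 × 44.032)) = 2·arctan(0.38688) ≈ 42.3007°.

42.301°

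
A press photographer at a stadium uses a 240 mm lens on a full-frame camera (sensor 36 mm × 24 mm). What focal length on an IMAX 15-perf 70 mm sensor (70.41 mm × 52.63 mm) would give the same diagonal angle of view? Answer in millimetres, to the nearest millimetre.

488 mm

Sensor diagonal = √(36² + 24²) = √1872.0000 ≈ 43.2666 mm.
Sensor diagonal = √(70.41² + 52.63²) = √7727.4850 ≈ 87.9061 mm.
Equal angle of view means equal diagonal/f ratio, so f₂ = f₁ · (diagonal₂/diagonal₁) = 240 × 87.9061/43.2666.
f₂ = 240 × 2.03173 ≈ 487.615 mm.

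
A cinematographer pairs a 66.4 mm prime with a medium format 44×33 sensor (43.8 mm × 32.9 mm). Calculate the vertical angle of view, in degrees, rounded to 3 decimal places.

Angle of view α = 2·arctan(h/2f) with h = 32.9 mm and f = 66.4 mm.
h/2f = 0.24774; arctan(0.24774) ≈ 13.9144°, so α ≈ 27.8287°.

27.829°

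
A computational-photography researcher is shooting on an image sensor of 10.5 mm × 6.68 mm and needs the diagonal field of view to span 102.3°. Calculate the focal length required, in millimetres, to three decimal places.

Sensor diagonal = √(10.5² + 6.68²) = √154.8724 ≈ 12.4448 mm.
From α = 2·arctan(d/2f) we get f = d / (2·tan(α/2)).
With d = 12.4448 mm and α/2 = 51.15°, tan(α/2) ≈ 1.24153, so f ≈ 12.4448 / 2.48306 ≈ 5.0119 mm.

5.012 mm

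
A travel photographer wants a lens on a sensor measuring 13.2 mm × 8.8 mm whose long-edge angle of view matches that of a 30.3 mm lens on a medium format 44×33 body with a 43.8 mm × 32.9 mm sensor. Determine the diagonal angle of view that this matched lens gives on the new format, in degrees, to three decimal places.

Equal long-edge AOV ⇒ f₂ = f₁ · 13.2/43.8 = 30.3 × 0.30137 ≈ 9.1315 mm.
Sensor diagonal = √(13.2² + 8.8²) = √251.6800 ≈ 15.8644 mm.
Diagonal AOV on the new format = 2·arctan(15.8644 / (2 × 9.1315)) = 2·arctan(0.86866) ≈ 81.9594°.

81.959°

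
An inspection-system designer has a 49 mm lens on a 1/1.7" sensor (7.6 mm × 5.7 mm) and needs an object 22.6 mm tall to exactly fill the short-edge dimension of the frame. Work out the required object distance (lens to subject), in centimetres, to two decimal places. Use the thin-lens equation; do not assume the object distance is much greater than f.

24.33 cm

Magnification m = h/W = dᵢ/dₒ; combined with 1/f = 1/dₒ + 1/dᵢ this gives dₒ = f·(1 + W/h).
dₒ = 49 mm × (1 + 22.6/5.7) = 49 × 4.9649 ≈ 243.281 mm = 24.3281 cm.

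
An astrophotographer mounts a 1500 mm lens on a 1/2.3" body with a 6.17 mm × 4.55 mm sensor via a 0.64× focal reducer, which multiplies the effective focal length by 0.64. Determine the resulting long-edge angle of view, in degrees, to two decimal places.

0.37°

Effective focal length f = 1500 × 0.64 = 960 mm.
α = 2·arctan(6.17 / (2 × 960)) = 2·arctan(0.00321) ≈ 0.3682°.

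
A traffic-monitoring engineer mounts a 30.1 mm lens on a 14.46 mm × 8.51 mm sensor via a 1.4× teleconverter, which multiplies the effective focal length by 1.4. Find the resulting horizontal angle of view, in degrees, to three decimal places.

Effective focal length f = 30.1 × 1.4 = 42.14 mm.
α = 2·arctan(14.46 / (2 × 42.14)) = 2·arctan(0.17157) ≈ 19.4710°.

19.471°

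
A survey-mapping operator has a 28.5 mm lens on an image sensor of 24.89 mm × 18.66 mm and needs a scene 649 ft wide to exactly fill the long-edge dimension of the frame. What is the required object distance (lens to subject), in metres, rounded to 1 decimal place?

226.5 m

W: 649 ft × 304.8 mm/ft = 197815.19 mm.
Magnification m = w/W = dᵢ/dₒ; combined with 1/f = 1/dₒ + 1/dᵢ this gives dₒ = f·(1 + W/w).
dₒ = 28.5 mm × (1 + 197815/24.89) = 28.5 × 7948.5771 ≈ 226534.447 mm = 226.534 m.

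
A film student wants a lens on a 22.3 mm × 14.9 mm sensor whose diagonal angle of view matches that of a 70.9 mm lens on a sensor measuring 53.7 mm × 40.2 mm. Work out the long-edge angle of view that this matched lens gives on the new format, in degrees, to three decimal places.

42.943°

Sensor diagonal = √(53.7² + 40.2²) = √4499.7300 ≈ 67.0800 mm.
Sensor diagonal = √(22.3² + 14.9²) = √719.3000 ≈ 26.8198 mm.
Equal diagonal AOV ⇒ f₂ = f₁ · 26.8198/67.0800 = 70.9 × 0.39982 ≈ 28.3471 mm.
Long-edge AOV on the new format = 2·arctan(22.3 / (2 × 28.3471)) = 2·arctan(0.39334) ≈ 42.9433°.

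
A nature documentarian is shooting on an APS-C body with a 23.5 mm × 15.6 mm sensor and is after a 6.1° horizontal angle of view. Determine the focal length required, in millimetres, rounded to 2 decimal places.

220.52 mm

From α = 2·arctan(w/2f) we get f = w / (2·tan(α/2)).
With w = 23.5 mm and α/2 = 3.05°, tan(α/2) ≈ 0.05328, so f ≈ 23.5 / 0.10657 ≈ 220.5211 mm.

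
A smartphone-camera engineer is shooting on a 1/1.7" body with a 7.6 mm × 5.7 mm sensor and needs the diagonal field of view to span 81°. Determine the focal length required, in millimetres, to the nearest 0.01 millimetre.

Sensor diagonal = √(7.6² + 5.7²) = √90.2500 ≈ 9.5000 mm.
From α = 2·arctan(d/2f) we get f = d / (2·tan(α/2)).
With d = 9.5000 mm and α/2 = 40.5°, tan(α/2) ≈ 0.85408, so f ≈ 9.5000 / 1.70816 ≈ 5.5615 mm.

5.56 mm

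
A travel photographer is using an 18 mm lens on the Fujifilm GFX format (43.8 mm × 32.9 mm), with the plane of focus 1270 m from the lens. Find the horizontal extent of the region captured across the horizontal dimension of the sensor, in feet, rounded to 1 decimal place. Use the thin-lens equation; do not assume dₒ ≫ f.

10138.7 ft

dₒ: 1270 m = 1.27e+06 mm.
Similar triangles through the lens centre give W/dₒ = w/dᵢ; with 1/f = 1/dₒ + 1/dᵢ this gives W = w·(dₒ − f)/f.
W = 43.8 mm × (1.27e+06 − 18) / 18 = 43.8 × 70554.5556 ≈ 3090289.533 mm = 3090289.533/304.8 ft = 10138.7 ft.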